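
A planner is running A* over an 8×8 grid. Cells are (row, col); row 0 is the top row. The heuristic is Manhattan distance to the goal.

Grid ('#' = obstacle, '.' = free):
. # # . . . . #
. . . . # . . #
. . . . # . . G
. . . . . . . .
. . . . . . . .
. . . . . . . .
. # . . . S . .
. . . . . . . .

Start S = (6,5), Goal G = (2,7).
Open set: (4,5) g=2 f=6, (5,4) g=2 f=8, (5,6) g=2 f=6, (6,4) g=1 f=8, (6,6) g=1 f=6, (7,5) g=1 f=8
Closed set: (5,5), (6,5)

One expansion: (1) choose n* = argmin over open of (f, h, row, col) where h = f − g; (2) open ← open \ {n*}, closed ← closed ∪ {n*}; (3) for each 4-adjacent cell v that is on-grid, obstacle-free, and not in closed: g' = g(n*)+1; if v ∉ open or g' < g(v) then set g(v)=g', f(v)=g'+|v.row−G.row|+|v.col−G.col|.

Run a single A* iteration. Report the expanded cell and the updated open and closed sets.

expanded=(4,5); open=[(3,5) g=3 f=6, (4,4) g=3 f=8, (4,6) g=3 f=6, (5,4) g=2 f=8, (5,6) g=2 f=6, (6,4) g=1 f=8, (6,6) g=1 f=6, (7,5) g=1 f=8]; closed=[(4,5), (5,5), (6,5)]

step 1: expand (4,5) (f=6, h=4) → closed; open now [(3,5) g=3 f=6, (4,4) g=3 f=8, (4,6) g=3 f=6, (5,4) g=2 f=8, (5,6) g=2 f=6, (6,4) g=1 f=8, (6,6) g=1 f=6, (7,5) g=1 f=8]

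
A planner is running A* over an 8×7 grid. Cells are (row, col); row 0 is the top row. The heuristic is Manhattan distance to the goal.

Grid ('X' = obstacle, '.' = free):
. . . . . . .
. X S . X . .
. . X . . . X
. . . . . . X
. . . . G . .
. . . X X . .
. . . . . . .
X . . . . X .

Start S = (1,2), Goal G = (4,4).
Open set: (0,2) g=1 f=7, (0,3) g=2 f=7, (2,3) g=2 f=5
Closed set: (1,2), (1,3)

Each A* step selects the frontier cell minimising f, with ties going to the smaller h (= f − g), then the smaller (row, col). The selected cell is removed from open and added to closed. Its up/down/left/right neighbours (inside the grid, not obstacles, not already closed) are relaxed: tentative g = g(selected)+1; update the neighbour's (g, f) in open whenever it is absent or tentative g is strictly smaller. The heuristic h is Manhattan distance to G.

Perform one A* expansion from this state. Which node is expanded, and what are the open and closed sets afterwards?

expanded=(2,3); open=[(0,2) g=1 f=7, (0,3) g=2 f=7, (2,4) g=3 f=5, (3,3) g=3 f=5]; closed=[(1,2), (1,3), (2,3)]

step 1: expand (2,3) (f=5, h=3) → closed; open now [(0,2) g=1 f=7, (0,3) g=2 f=7, (2,4) g=3 f=5, (3,3) g=3 f=5]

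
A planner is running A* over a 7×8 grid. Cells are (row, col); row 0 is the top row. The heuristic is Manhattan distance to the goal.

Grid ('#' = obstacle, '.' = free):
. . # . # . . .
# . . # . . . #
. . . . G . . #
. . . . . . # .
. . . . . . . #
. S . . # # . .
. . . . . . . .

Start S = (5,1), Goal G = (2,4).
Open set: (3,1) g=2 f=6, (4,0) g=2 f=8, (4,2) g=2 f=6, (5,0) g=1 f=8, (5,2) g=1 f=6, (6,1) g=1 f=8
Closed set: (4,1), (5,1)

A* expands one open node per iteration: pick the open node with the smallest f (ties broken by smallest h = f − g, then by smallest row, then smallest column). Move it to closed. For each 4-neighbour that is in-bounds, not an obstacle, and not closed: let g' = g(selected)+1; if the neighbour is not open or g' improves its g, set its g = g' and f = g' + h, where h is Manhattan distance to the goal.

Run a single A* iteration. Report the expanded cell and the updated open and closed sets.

expanded=(3,1); open=[(2,1) g=3 f=6, (3,0) g=3 f=8, (3,2) g=3 f=6, (4,0) g=2 f=8, (4,2) g=2 f=6, (5,0) g=1 f=8, (5,2) g=1 f=6, (6,1) g=1 f=8]; closed=[(3,1), (4,1), (5,1)]

step 1: expand (3,1) (f=6, h=4) → closed; open now [(2,1) g=3 f=6, (3,0) g=3 f=8, (3,2) g=3 f=6, (4,0) g=2 f=8, (4,2) g=2 f=6, (5,0) g=1 f=8, (5,2) g=1 f=6, (6,1) g=1 f=8]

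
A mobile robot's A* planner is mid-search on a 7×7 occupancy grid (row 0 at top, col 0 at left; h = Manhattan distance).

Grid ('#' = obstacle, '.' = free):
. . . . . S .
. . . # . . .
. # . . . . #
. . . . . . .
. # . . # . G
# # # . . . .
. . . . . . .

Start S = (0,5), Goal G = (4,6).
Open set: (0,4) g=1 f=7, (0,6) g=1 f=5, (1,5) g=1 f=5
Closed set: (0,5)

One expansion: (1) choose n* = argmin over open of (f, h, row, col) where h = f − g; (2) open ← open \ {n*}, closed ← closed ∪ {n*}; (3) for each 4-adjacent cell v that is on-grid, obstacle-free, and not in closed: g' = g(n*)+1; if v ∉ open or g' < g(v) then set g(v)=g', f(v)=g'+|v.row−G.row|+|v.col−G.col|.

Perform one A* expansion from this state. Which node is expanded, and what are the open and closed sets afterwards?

step 1: expand (0,6) (f=5, h=4) → closed; open now [(0,4) g=1 f=7, (1,5) g=1 f=5, (1,6) g=2 f=5]

expanded=(0,6); open=[(0,4) g=1 f=7, (1,5) g=1 f=5, (1,6) g=2 f=5]; closed=[(0,5), (0,6)]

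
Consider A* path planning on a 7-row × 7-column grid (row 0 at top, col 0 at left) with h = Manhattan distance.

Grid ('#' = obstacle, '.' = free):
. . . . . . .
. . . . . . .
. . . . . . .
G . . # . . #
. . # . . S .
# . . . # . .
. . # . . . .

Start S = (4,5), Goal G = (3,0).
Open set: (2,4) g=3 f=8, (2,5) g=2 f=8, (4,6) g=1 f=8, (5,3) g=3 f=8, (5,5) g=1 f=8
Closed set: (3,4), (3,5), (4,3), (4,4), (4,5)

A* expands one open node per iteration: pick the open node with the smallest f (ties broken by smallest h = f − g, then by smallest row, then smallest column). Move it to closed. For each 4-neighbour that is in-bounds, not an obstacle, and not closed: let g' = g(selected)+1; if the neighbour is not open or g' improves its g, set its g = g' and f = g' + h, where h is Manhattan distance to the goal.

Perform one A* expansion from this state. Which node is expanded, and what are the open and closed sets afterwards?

step 1: expand (2,4) (f=8, h=5) → closed; open now [(1,4) g=4 f=10, (2,3) g=4 f=8, (2,5) g=2 f=8, (4,6) g=1 f=8, (5,3) g=3 f=8, (5,5) g=1 f=8]

expanded=(2,4); open=[(1,4) g=4 f=10, (2,3) g=4 f=8, (2,5) g=2 f=8, (4,6) g=1 f=8, (5,3) g=3 f=8, (5,5) g=1 f=8]; closed=[(2,4), (3,4), (3,5), (4,3), (4,4), (4,5)]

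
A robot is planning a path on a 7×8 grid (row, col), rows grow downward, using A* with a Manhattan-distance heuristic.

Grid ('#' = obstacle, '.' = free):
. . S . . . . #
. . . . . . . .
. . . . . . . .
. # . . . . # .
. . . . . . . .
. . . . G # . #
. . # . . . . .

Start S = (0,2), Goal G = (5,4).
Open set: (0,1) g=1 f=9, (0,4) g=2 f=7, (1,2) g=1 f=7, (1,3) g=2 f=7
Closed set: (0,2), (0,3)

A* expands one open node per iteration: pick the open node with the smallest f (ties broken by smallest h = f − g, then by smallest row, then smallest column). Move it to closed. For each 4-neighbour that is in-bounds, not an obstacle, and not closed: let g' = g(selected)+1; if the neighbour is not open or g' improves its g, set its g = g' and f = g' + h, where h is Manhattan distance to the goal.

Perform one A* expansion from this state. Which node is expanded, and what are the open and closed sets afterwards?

step 1: expand (0,4) (f=7, h=5) → closed; open now [(0,1) g=1 f=9, (0,5) g=3 f=9, (1,2) g=1 f=7, (1,3) g=2 f=7, (1,4) g=3 f=7]

expanded=(0,4); open=[(0,1) g=1 f=9, (0,5) g=3 f=9, (1,2) g=1 f=7, (1,3) g=2 f=7, (1,4) g=3 f=7]; closed=[(0,2), (0,3), (0,4)]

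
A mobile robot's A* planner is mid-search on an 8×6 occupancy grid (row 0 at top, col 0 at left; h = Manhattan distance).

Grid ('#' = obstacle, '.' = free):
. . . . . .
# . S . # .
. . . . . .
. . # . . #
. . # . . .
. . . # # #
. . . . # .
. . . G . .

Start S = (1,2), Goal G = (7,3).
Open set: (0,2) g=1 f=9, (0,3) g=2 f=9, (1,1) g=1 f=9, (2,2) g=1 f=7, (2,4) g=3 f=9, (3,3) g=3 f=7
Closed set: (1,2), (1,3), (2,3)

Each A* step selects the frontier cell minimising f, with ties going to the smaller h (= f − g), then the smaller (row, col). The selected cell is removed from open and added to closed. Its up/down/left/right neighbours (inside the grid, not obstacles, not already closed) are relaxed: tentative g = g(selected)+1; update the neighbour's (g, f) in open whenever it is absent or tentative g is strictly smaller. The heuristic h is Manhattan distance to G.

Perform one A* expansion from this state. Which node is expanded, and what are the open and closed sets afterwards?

expanded=(3,3); open=[(0,2) g=1 f=9, (0,3) g=2 f=9, (1,1) g=1 f=9, (2,2) g=1 f=7, (2,4) g=3 f=9, (3,4) g=4 f=9, (4,3) g=4 f=7]; closed=[(1,2), (1,3), (2,3), (3,3)]

step 1: expand (3,3) (f=7, h=4) → closed; open now [(0,2) g=1 f=9, (0,3) g=2 f=9, (1,1) g=1 f=9, (2,2) g=1 f=7, (2,4) g=3 f=9, (3,4) g=4 f=9, (4,3) g=4 f=7]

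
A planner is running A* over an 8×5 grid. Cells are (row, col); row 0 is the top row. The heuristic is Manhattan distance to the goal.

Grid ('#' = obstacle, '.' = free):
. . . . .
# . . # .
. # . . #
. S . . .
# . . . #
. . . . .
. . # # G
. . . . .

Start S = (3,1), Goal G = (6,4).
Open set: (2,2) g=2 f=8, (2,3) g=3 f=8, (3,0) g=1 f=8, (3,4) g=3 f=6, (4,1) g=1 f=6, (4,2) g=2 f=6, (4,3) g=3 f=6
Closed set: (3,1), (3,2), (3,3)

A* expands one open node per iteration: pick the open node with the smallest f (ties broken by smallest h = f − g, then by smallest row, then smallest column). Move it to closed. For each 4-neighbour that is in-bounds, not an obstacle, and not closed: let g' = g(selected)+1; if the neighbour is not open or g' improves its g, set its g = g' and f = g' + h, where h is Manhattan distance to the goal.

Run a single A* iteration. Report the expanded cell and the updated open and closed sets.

step 1: expand (3,4) (f=6, h=3) → closed; open now [(2,2) g=2 f=8, (2,3) g=3 f=8, (3,0) g=1 f=8, (4,1) g=1 f=6, (4,2) g=2 f=6, (4,3) g=3 f=6]

expanded=(3,4); open=[(2,2) g=2 f=8, (2,3) g=3 f=8, (3,0) g=1 f=8, (4,1) g=1 f=6, (4,2) g=2 f=6, (4,3) g=3 f=6]; closed=[(3,1), (3,2), (3,3), (3,4)]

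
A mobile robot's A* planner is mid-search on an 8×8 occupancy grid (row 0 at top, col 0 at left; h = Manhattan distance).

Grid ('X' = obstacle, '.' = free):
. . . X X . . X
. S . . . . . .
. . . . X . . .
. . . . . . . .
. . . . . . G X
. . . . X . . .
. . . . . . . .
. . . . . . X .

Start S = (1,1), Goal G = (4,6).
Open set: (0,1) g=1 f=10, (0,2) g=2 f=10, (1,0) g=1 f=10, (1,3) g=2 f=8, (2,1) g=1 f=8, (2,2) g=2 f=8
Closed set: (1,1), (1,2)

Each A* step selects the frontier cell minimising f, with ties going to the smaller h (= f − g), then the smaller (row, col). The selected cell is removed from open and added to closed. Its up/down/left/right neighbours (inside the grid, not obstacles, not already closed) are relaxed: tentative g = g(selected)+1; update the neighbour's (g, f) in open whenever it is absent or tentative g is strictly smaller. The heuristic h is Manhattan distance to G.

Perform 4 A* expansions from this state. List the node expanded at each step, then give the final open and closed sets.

step 1: expand (1,3) (f=8, h=6) → closed; open now [(0,1) g=1 f=10, (0,2) g=2 f=10, (1,0) g=1 f=10, (1,4) g=3 f=8, (2,1) g=1 f=8, (2,2) g=2 f=8, (2,3) g=3 f=8]
step 2: expand (1,4) (f=8, h=5) → closed; open now [(0,1) g=1 f=10, (0,2) g=2 f=10, (1,0) g=1 f=10, (1,5) g=4 f=8, (2,1) g=1 f=8, (2,2) g=2 f=8, (2,3) g=3 f=8]
step 3: expand (1,5) (f=8, h=4) → closed; open now [(0,1) g=1 f=10, (0,2) g=2 f=10, (0,5) g=5 f=10, (1,0) g=1 f=10, (1,6) g=5 f=8, (2,1) g=1 f=8, (2,2) g=2 f=8, (2,3) g=3 f=8, (2,5) g=5 f=8]
step 4: expand (1,6) (f=8, h=3) → closed; open now [(0,1) g=1 f=10, (0,2) g=2 f=10, (0,5) g=5 f=10, (0,6) g=6 f=10, (1,0) g=1 f=10, (1,7) g=6 f=10, (2,1) g=1 f=8, (2,2) g=2 f=8, (2,3) g=3 f=8, (2,5) g=5 f=8, (2,6) g=6 f=8]

order=[(1,3) → (1,4) → (1,5) → (1,6)]; open=[(0,1) g=1 f=10, (0,2) g=2 f=10, (0,5) g=5 f=10, (0,6) g=6 f=10, (1,0) g=1 f=10, (1,7) g=6 f=10, (2,1) g=1 f=8, (2,2) g=2 f=8, (2,3) g=3 f=8, (2,5) g=5 f=8, (2,6) g=6 f=8]; closed=[(1,1), (1,2), (1,3), (1,4), (1,5), (1,6)]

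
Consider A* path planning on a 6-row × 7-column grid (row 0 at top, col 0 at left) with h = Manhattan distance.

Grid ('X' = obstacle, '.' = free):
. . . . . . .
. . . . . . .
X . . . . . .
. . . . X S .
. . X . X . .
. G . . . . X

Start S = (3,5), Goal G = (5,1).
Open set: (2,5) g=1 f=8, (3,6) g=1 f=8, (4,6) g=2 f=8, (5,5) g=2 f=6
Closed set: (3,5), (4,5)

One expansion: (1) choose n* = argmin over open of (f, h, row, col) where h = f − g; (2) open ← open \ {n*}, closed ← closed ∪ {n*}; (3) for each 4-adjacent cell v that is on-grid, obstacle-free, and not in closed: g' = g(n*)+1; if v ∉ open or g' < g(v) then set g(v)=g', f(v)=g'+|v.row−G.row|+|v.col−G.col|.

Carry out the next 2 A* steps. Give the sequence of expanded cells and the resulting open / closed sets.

step 1: expand (5,5) (f=6, h=4) → closed; open now [(2,5) g=1 f=8, (3,6) g=1 f=8, (4,6) g=2 f=8, (5,4) g=3 f=6]
step 2: expand (5,4) (f=6, h=3) → closed; open now [(2,5) g=1 f=8, (3,6) g=1 f=8, (4,6) g=2 f=8, (5,3) g=4 f=6]

order=[(5,5) → (5,4)]; open=[(2,5) g=1 f=8, (3,6) g=1 f=8, (4,6) g=2 f=8, (5,3) g=4 f=6]; closed=[(3,5), (4,5), (5,4), (5,5)]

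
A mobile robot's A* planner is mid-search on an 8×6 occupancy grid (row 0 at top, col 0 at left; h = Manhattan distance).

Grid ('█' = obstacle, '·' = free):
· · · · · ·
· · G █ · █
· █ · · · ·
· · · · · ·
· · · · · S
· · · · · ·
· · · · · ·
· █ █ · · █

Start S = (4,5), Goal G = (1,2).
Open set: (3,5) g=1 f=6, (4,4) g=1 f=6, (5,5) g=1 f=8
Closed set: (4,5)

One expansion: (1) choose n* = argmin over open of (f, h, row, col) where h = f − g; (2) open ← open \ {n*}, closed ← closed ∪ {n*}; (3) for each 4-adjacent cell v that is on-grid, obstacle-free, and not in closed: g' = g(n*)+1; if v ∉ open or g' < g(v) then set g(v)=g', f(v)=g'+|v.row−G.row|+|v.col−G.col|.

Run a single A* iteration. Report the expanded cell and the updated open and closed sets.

step 1: expand (3,5) (f=6, h=5) → closed; open now [(2,5) g=2 f=6, (3,4) g=2 f=6, (4,4) g=1 f=6, (5,5) g=1 f=8]

expanded=(3,5); open=[(2,5) g=2 f=6, (3,4) g=2 f=6, (4,4) g=1 f=6, (5,5) g=1 f=8]; closed=[(3,5), (4,5)]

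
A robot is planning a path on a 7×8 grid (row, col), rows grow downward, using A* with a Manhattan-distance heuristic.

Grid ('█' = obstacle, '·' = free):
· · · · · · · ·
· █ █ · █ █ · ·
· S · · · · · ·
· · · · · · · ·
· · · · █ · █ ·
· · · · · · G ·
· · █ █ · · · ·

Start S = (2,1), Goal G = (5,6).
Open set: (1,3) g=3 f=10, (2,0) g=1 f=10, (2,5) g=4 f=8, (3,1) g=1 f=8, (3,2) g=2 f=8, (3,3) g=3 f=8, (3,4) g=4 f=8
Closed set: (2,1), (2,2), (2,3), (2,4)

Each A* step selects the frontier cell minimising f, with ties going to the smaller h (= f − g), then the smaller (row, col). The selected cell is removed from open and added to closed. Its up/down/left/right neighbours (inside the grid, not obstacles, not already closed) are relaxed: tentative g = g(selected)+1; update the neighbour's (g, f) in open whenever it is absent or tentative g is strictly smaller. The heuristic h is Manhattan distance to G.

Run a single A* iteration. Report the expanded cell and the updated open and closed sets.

expanded=(2,5); open=[(1,3) g=3 f=10, (2,0) g=1 f=10, (2,6) g=5 f=8, (3,1) g=1 f=8, (3,2) g=2 f=8, (3,3) g=3 f=8, (3,4) g=4 f=8, (3,5) g=5 f=8]; closed=[(2,1), (2,2), (2,3), (2,4), (2,5)]

step 1: expand (2,5) (f=8, h=4) → closed; open now [(1,3) g=3 f=10, (2,0) g=1 f=10, (2,6) g=5 f=8, (3,1) g=1 f=8, (3,2) g=2 f=8, (3,3) g=3 f=8, (3,4) g=4 f=8, (3,5) g=5 f=8]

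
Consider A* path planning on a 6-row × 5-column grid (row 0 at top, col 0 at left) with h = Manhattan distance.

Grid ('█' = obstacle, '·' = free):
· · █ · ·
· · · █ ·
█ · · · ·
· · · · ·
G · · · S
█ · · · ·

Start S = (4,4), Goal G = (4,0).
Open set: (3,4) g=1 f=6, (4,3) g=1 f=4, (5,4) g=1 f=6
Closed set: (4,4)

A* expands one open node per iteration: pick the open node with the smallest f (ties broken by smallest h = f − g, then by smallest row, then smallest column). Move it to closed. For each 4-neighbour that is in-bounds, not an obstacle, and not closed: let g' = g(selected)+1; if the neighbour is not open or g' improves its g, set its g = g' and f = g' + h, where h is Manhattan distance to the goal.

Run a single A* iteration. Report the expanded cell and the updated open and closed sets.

step 1: expand (4,3) (f=4, h=3) → closed; open now [(3,3) g=2 f=6, (3,4) g=1 f=6, (4,2) g=2 f=4, (5,3) g=2 f=6, (5,4) g=1 f=6]

expanded=(4,3); open=[(3,3) g=2 f=6, (3,4) g=1 f=6, (4,2) g=2 f=4, (5,3) g=2 f=6, (5,4) g=1 f=6]; closed=[(4,3), (4,4)]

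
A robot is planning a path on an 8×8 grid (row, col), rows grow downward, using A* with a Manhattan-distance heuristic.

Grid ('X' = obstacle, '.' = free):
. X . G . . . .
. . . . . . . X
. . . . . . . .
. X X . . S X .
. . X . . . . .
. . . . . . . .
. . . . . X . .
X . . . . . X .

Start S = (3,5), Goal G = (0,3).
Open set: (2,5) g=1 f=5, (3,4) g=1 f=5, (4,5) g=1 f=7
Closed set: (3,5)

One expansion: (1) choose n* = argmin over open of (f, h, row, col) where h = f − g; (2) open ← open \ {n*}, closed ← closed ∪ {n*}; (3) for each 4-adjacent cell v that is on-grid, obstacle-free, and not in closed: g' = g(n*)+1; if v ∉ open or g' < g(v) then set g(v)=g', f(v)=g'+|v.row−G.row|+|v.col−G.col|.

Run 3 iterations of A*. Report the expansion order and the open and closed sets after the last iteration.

order=[(2,5) → (1,5) → (0,5)]; open=[(0,4) g=4 f=5, (0,6) g=4 f=7, (1,4) g=3 f=5, (1,6) g=3 f=7, (2,4) g=2 f=5, (2,6) g=2 f=7, (3,4) g=1 f=5, (4,5) g=1 f=7]; closed=[(0,5), (1,5), (2,5), (3,5)]

step 1: expand (2,5) (f=5, h=4) → closed; open now [(1,5) g=2 f=5, (2,4) g=2 f=5, (2,6) g=2 f=7, (3,4) g=1 f=5, (4,5) g=1 f=7]
step 2: expand (1,5) (f=5, h=3) → closed; open now [(0,5) g=3 f=5, (1,4) g=3 f=5, (1,6) g=3 f=7, (2,4) g=2 f=5, (2,6) g=2 f=7, (3,4) g=1 f=5, (4,5) g=1 f=7]
step 3: expand (0,5) (f=5, h=2) → closed; open now [(0,4) g=4 f=5, (0,6) g=4 f=7, (1,4) g=3 f=5, (1,6) g=3 f=7, (2,4) g=2 f=5, (2,6) g=2 f=7, (3,4) g=1 f=5, (4,5) g=1 f=7]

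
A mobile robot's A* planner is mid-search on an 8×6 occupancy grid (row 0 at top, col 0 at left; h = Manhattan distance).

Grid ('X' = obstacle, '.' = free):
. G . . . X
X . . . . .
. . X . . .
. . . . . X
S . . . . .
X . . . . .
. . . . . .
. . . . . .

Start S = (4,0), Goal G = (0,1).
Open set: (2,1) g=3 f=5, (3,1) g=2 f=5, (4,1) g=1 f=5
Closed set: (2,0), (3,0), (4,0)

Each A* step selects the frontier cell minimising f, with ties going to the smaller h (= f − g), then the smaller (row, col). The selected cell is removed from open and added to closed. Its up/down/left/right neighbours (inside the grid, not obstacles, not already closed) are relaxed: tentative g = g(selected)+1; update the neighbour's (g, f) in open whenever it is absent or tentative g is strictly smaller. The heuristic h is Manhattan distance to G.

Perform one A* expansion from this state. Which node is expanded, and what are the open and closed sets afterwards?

step 1: expand (2,1) (f=5, h=2) → closed; open now [(1,1) g=4 f=5, (3,1) g=2 f=5, (4,1) g=1 f=5]

expanded=(2,1); open=[(1,1) g=4 f=5, (3,1) g=2 f=5, (4,1) g=1 f=5]; closed=[(2,0), (2,1), (3,0), (4,0)]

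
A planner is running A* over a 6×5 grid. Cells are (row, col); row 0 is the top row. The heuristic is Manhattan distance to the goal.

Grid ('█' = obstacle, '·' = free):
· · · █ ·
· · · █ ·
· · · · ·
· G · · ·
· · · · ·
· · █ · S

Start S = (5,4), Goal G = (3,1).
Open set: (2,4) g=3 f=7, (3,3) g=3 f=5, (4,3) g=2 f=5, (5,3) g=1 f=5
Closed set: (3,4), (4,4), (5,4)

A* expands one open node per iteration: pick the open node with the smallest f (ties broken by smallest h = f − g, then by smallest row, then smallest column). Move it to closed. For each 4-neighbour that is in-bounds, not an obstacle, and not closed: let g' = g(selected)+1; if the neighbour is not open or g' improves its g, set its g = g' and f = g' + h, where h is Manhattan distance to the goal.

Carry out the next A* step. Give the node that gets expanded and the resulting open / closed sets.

expanded=(3,3); open=[(2,3) g=4 f=7, (2,4) g=3 f=7, (3,2) g=4 f=5, (4,3) g=2 f=5, (5,3) g=1 f=5]; closed=[(3,3), (3,4), (4,4), (5,4)]

step 1: expand (3,3) (f=5, h=2) → closed; open now [(2,3) g=4 f=7, (2,4) g=3 f=7, (3,2) g=4 f=5, (4,3) g=2 f=5, (5,3) g=1 f=5]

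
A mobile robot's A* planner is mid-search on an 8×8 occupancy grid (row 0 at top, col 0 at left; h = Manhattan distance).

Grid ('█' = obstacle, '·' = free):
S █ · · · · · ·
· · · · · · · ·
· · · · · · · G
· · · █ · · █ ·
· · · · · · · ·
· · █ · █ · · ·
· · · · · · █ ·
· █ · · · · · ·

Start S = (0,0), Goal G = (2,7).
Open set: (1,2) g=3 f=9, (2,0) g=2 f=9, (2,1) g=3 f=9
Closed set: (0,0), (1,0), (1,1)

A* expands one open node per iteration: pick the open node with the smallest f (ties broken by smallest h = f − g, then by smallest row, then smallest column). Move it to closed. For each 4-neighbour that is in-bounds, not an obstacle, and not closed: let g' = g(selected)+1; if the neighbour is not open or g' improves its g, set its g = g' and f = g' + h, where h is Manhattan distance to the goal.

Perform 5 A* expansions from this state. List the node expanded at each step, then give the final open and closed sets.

step 1: expand (1,2) (f=9, h=6) → closed; open now [(0,2) g=4 f=11, (1,3) g=4 f=9, (2,0) g=2 f=9, (2,1) g=3 f=9, (2,2) g=4 f=9]
step 2: expand (1,3) (f=9, h=5) → closed; open now [(0,2) g=4 f=11, (0,3) g=5 f=11, (1,4) g=5 f=9, (2,0) g=2 f=9, (2,1) g=3 f=9, (2,2) g=4 f=9, (2,3) g=5 f=9]
step 3: expand (1,4) (f=9, h=4) → closed; open now [(0,2) g=4 f=11, (0,3) g=5 f=11, (0,4) g=6 f=11, (1,5) g=6 f=9, (2,0) g=2 f=9, (2,1) g=3 f=9, (2,2) g=4 f=9, (2,3) g=5 f=9, (2,4) g=6 f=9]
step 4: expand (1,5) (f=9, h=3) → closed; open now [(0,2) g=4 f=11, (0,3) g=5 f=11, (0,4) g=6 f=11, (0,5) g=7 f=11, (1,6) g=7 f=9, (2,0) g=2 f=9, (2,1) g=3 f=9, (2,2) g=4 f=9, (2,3) g=5 f=9, (2,4) g=6 f=9, (2,5) g=7 f=9]
step 5: expand (1,6) (f=9, h=2) → closed; open now [(0,2) g=4 f=11, (0,3) g=5 f=11, (0,4) g=6 f=11, (0,5) g=7 f=11, (0,6) g=8 f=11, (1,7) g=8 f=9, (2,0) g=2 f=9, (2,1) g=3 f=9, (2,2) g=4 f=9, (2,3) g=5 f=9, (2,4) g=6 f=9, (2,5) g=7 f=9, (2,6) g=8 f=9]

order=[(1,2) → (1,3) → (1,4) → (1,5) → (1,6)]; open=[(0,2) g=4 f=11, (0,3) g=5 f=11, (0,4) g=6 f=11, (0,5) g=7 f=11, (0,6) g=8 f=11, (1,7) g=8 f=9, (2,0) g=2 f=9, (2,1) g=3 f=9, (2,2) g=4 f=9, (2,3) g=5 f=9, (2,4) g=6 f=9, (2,5) g=7 f=9, (2,6) g=8 f=9]; closed=[(0,0), (1,0), (1,1), (1,2), (1,3), (1,4), (1,5), (1,6)]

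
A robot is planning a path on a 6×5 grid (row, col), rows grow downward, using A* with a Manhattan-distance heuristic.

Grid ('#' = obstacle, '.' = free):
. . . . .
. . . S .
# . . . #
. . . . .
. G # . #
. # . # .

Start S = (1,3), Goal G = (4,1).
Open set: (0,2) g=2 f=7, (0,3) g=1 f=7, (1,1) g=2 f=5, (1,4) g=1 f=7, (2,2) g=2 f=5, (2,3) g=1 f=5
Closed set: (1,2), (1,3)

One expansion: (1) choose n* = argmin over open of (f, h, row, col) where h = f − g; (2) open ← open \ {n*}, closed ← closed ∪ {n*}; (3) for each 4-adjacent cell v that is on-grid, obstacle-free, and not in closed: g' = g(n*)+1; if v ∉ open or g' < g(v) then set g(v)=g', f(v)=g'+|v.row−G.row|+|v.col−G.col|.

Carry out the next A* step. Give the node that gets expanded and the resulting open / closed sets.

step 1: expand (1,1) (f=5, h=3) → closed; open now [(0,1) g=3 f=7, (0,2) g=2 f=7, (0,3) g=1 f=7, (1,0) g=3 f=7, (1,4) g=1 f=7, (2,1) g=3 f=5, (2,2) g=2 f=5, (2,3) g=1 f=5]

expanded=(1,1); open=[(0,1) g=3 f=7, (0,2) g=2 f=7, (0,3) g=1 f=7, (1,0) g=3 f=7, (1,4) g=1 f=7, (2,1) g=3 f=5, (2,2) g=2 f=5, (2,3) g=1 f=5]; closed=[(1,1), (1,2), (1,3)]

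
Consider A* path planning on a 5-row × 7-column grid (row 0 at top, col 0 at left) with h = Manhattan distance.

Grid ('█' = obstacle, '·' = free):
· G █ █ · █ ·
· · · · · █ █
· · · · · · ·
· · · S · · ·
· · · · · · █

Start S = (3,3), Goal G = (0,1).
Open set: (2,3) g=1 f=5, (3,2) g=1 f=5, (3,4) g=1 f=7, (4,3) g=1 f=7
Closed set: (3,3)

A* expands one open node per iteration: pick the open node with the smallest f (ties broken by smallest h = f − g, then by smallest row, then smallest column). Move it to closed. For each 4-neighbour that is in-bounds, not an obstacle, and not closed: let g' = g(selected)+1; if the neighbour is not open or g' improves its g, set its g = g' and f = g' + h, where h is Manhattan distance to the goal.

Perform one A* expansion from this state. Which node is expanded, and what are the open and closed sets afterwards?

step 1: expand (2,3) (f=5, h=4) → closed; open now [(1,3) g=2 f=5, (2,2) g=2 f=5, (2,4) g=2 f=7, (3,2) g=1 f=5, (3,4) g=1 f=7, (4,3) g=1 f=7]

expanded=(2,3); open=[(1,3) g=2 f=5, (2,2) g=2 f=5, (2,4) g=2 f=7, (3,2) g=1 f=5, (3,4) g=1 f=7, (4,3) g=1 f=7]; closed=[(2,3), (3,3)]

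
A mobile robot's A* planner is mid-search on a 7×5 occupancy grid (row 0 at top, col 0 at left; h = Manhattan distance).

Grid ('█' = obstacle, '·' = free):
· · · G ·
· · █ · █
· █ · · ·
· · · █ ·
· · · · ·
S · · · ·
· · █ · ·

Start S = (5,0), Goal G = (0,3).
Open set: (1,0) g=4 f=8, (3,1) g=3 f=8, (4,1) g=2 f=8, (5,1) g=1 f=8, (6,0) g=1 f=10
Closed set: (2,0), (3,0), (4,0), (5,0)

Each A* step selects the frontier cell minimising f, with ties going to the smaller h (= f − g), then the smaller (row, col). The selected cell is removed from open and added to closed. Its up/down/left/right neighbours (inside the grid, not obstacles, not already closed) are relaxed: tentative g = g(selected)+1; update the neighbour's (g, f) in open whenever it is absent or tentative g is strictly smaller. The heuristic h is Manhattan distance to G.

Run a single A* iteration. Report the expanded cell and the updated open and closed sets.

step 1: expand (1,0) (f=8, h=4) → closed; open now [(0,0) g=5 f=8, (1,1) g=5 f=8, (3,1) g=3 f=8, (4,1) g=2 f=8, (5,1) g=1 f=8, (6,0) g=1 f=10]

expanded=(1,0); open=[(0,0) g=5 f=8, (1,1) g=5 f=8, (3,1) g=3 f=8, (4,1) g=2 f=8, (5,1) g=1 f=8, (6,0) g=1 f=10]; closed=[(1,0), (2,0), (3,0), (4,0), (5,0)]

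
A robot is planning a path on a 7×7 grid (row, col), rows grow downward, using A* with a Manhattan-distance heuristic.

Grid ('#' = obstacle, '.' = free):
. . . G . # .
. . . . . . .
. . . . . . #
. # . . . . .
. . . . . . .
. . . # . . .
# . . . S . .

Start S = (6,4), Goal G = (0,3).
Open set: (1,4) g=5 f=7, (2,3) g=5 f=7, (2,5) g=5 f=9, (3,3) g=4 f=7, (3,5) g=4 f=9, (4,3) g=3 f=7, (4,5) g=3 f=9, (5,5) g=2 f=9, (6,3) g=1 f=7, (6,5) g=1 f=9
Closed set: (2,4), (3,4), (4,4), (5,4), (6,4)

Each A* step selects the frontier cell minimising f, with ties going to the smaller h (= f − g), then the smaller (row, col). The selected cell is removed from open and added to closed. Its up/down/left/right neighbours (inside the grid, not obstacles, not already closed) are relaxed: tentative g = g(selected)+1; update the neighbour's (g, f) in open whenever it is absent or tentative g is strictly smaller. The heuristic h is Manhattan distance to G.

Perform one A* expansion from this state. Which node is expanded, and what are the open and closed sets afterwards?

step 1: expand (1,4) (f=7, h=2) → closed; open now [(0,4) g=6 f=7, (1,3) g=6 f=7, (1,5) g=6 f=9, (2,3) g=5 f=7, (2,5) g=5 f=9, (3,3) g=4 f=7, (3,5) g=4 f=9, (4,3) g=3 f=7, (4,5) g=3 f=9, (5,5) g=2 f=9, (6,3) g=1 f=7, (6,5) g=1 f=9]

expanded=(1,4); open=[(0,4) g=6 f=7, (1,3) g=6 f=7, (1,5) g=6 f=9, (2,3) g=5 f=7, (2,5) g=5 f=9, (3,3) g=4 f=7, (3,5) g=4 f=9, (4,3) g=3 f=7, (4,5) g=3 f=9, (5,5) g=2 f=9, (6,3) g=1 f=7, (6,5) g=1 f=9]; closed=[(1,4), (2,4), (3,4), (4,4), (5,4), (6,4)]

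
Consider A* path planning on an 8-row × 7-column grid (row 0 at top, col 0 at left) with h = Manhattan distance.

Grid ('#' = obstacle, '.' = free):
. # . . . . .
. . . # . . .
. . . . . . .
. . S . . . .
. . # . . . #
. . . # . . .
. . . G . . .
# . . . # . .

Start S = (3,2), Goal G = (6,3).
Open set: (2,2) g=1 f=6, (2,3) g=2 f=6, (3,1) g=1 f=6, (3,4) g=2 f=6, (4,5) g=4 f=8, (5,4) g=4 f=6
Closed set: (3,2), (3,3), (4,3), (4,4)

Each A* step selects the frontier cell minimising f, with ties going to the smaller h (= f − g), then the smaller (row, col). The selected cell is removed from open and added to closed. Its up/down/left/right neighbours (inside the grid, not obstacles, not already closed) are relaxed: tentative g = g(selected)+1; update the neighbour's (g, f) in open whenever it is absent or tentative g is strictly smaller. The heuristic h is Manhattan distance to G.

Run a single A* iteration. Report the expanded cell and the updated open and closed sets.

step 1: expand (5,4) (f=6, h=2) → closed; open now [(2,2) g=1 f=6, (2,3) g=2 f=6, (3,1) g=1 f=6, (3,4) g=2 f=6, (4,5) g=4 f=8, (5,5) g=5 f=8, (6,4) g=5 f=6]

expanded=(5,4); open=[(2,2) g=1 f=6, (2,3) g=2 f=6, (3,1) g=1 f=6, (3,4) g=2 f=6, (4,5) g=4 f=8, (5,5) g=5 f=8, (6,4) g=5 f=6]; closed=[(3,2), (3,3), (4,3), (4,4), (5,4)]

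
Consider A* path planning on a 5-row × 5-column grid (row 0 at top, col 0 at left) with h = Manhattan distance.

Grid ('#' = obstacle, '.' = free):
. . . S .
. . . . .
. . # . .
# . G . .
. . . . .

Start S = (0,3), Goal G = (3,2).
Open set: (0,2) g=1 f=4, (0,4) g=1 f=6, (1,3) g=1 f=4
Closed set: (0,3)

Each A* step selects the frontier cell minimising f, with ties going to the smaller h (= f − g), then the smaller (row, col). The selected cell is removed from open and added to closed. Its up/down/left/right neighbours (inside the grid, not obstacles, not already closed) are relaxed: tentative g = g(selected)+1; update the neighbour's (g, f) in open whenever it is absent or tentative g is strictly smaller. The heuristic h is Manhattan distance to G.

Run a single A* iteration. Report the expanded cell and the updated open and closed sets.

step 1: expand (0,2) (f=4, h=3) → closed; open now [(0,1) g=2 f=6, (0,4) g=1 f=6, (1,2) g=2 f=4, (1,3) g=1 f=4]

expanded=(0,2); open=[(0,1) g=2 f=6, (0,4) g=1 f=6, (1,2) g=2 f=4, (1,3) g=1 f=4]; closed=[(0,2), (0,3)]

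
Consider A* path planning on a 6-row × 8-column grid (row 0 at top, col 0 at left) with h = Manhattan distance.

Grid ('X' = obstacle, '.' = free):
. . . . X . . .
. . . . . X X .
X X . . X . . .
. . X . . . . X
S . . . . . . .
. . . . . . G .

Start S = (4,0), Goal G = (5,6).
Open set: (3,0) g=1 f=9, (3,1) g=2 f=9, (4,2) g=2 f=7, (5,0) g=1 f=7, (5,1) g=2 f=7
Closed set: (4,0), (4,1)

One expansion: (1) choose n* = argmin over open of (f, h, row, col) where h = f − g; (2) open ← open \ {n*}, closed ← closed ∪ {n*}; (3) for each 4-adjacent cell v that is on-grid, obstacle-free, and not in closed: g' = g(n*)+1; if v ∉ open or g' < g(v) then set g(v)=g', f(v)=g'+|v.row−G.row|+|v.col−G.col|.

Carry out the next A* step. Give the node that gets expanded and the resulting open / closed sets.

expanded=(4,2); open=[(3,0) g=1 f=9, (3,1) g=2 f=9, (4,3) g=3 f=7, (5,0) g=1 f=7, (5,1) g=2 f=7, (5,2) g=3 f=7]; closed=[(4,0), (4,1), (4,2)]

step 1: expand (4,2) (f=7, h=5) → closed; open now [(3,0) g=1 f=9, (3,1) g=2 f=9, (4,3) g=3 f=7, (5,0) g=1 f=7, (5,1) g=2 f=7, (5,2) g=3 f=7]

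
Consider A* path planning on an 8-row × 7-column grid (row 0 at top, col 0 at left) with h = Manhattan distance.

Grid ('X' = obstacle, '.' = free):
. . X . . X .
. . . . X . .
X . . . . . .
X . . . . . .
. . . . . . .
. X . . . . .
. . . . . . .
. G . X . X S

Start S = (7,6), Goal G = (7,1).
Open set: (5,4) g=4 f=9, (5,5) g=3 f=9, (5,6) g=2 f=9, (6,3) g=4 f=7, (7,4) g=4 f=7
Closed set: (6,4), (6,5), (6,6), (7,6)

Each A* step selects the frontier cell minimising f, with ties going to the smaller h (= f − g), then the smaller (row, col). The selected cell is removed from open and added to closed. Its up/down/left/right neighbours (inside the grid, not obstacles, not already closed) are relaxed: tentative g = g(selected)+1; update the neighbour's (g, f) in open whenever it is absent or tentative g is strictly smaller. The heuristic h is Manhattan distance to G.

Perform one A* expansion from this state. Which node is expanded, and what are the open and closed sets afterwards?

step 1: expand (6,3) (f=7, h=3) → closed; open now [(5,3) g=5 f=9, (5,4) g=4 f=9, (5,5) g=3 f=9, (5,6) g=2 f=9, (6,2) g=5 f=7, (7,4) g=4 f=7]

expanded=(6,3); open=[(5,3) g=5 f=9, (5,4) g=4 f=9, (5,5) g=3 f=9, (5,6) g=2 f=9, (6,2) g=5 f=7, (7,4) g=4 f=7]; closed=[(6,3), (6,4), (6,5), (6,6), (7,6)]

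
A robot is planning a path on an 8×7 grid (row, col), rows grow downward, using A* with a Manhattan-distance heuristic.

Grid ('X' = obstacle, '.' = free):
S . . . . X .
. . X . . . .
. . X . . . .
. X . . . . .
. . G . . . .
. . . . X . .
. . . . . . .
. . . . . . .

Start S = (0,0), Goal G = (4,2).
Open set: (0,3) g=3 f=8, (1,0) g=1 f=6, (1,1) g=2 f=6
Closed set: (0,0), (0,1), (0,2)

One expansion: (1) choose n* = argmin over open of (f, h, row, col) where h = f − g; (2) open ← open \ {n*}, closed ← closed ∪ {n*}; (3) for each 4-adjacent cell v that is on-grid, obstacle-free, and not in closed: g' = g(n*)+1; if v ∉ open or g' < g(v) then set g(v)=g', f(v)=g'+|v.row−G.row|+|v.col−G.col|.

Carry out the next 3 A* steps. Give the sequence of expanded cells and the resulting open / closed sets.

order=[(1,1) → (2,1) → (1,0)]; open=[(0,3) g=3 f=8, (2,0) g=2 f=6]; closed=[(0,0), (0,1), (0,2), (1,0), (1,1), (2,1)]

step 1: expand (1,1) (f=6, h=4) → closed; open now [(0,3) g=3 f=8, (1,0) g=1 f=6, (2,1) g=3 f=6]
step 2: expand (2,1) (f=6, h=3) → closed; open now [(0,3) g=3 f=8, (1,0) g=1 f=6, (2,0) g=4 f=8]
step 3: expand (1,0) (f=6, h=5) → closed; open now [(0,3) g=3 f=8, (2,0) g=2 f=6]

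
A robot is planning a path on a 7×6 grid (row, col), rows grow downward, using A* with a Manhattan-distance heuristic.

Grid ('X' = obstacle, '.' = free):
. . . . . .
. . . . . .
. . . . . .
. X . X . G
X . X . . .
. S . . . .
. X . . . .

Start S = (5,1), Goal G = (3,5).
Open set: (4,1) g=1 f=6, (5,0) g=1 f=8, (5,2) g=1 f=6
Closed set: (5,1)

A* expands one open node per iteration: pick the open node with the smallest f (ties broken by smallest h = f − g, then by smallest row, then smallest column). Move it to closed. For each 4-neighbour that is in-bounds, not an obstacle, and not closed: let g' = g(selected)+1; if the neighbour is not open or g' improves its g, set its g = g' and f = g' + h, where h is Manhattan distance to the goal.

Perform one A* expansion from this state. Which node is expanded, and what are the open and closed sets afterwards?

step 1: expand (4,1) (f=6, h=5) → closed; open now [(5,0) g=1 f=8, (5,2) g=1 f=6]

expanded=(4,1); open=[(5,0) g=1 f=8, (5,2) g=1 f=6]; closed=[(4,1), (5,1)]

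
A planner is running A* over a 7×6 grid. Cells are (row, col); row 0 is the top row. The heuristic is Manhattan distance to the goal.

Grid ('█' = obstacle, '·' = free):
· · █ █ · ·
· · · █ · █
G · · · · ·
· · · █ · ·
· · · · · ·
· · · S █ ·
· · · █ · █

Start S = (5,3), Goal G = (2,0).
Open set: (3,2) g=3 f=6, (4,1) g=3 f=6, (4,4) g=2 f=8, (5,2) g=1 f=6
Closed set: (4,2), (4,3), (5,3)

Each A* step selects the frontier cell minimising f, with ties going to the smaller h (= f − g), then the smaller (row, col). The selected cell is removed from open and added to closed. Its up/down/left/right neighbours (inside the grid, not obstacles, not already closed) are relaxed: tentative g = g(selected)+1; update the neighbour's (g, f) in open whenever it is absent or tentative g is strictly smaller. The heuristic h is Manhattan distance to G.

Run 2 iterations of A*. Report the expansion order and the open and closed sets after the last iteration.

order=[(3,2) → (2,2)]; open=[(1,2) g=5 f=8, (2,1) g=5 f=6, (2,3) g=5 f=8, (3,1) g=4 f=6, (4,1) g=3 f=6, (4,4) g=2 f=8, (5,2) g=1 f=6]; closed=[(2,2), (3,2), (4,2), (4,3), (5,3)]

step 1: expand (3,2) (f=6, h=3) → closed; open now [(2,2) g=4 f=6, (3,1) g=4 f=6, (4,1) g=3 f=6, (4,4) g=2 f=8, (5,2) g=1 f=6]
step 2: expand (2,2) (f=6, h=2) → closed; open now [(1,2) g=5 f=8, (2,1) g=5 f=6, (2,3) g=5 f=8, (3,1) g=4 f=6, (4,1) g=3 f=6, (4,4) g=2 f=8, (5,2) g=1 f=6]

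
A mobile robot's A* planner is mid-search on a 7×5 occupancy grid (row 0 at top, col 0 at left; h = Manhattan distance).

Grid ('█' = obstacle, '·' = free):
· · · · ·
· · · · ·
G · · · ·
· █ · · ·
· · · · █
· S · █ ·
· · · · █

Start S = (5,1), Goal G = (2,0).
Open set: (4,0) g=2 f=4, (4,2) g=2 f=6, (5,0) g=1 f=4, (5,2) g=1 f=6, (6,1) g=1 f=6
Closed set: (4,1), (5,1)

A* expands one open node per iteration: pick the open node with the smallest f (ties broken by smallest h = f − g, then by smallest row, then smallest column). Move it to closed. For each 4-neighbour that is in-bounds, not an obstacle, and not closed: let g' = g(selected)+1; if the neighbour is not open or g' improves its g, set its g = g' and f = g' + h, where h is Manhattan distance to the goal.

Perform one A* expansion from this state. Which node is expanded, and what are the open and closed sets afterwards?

step 1: expand (4,0) (f=4, h=2) → closed; open now [(3,0) g=3 f=4, (4,2) g=2 f=6, (5,0) g=1 f=4, (5,2) g=1 f=6, (6,1) g=1 f=6]

expanded=(4,0); open=[(3,0) g=3 f=4, (4,2) g=2 f=6, (5,0) g=1 f=4, (5,2) g=1 f=6, (6,1) g=1 f=6]; closed=[(4,0), (4,1), (5,1)]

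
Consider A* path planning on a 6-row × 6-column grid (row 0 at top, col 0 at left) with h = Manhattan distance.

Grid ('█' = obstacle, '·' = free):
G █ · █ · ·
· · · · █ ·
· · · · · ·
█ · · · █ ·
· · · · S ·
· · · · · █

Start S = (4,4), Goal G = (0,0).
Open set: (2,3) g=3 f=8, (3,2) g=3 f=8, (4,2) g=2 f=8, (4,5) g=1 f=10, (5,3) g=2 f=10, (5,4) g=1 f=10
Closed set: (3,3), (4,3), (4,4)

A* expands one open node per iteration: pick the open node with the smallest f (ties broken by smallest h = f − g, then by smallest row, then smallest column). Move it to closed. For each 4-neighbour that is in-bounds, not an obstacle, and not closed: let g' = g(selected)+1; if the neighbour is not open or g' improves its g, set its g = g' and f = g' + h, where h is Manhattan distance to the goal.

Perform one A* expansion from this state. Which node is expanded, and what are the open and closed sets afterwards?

expanded=(2,3); open=[(1,3) g=4 f=8, (2,2) g=4 f=8, (2,4) g=4 f=10, (3,2) g=3 f=8, (4,2) g=2 f=8, (4,5) g=1 f=10, (5,3) g=2 f=10, (5,4) g=1 f=10]; closed=[(2,3), (3,3), (4,3), (4,4)]

step 1: expand (2,3) (f=8, h=5) → closed; open now [(1,3) g=4 f=8, (2,2) g=4 f=8, (2,4) g=4 f=10, (3,2) g=3 f=8, (4,2) g=2 f=8, (4,5) g=1 f=10, (5,3) g=2 f=10, (5,4) g=1 f=10]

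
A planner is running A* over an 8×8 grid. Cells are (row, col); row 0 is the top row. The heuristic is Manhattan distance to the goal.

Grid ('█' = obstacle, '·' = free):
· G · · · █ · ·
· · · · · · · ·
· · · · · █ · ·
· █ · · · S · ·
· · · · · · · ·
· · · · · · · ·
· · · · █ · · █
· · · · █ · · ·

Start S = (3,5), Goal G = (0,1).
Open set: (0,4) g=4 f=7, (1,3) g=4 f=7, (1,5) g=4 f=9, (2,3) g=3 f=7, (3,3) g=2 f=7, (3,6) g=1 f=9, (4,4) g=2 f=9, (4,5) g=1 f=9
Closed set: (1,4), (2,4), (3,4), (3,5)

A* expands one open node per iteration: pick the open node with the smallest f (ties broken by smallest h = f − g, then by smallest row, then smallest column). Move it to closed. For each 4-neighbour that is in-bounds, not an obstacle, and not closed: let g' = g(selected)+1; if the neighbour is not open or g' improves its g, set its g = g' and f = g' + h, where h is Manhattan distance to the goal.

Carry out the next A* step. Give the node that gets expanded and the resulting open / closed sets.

expanded=(0,4); open=[(0,3) g=5 f=7, (1,3) g=4 f=7, (1,5) g=4 f=9, (2,3) g=3 f=7, (3,3) g=2 f=7, (3,6) g=1 f=9, (4,4) g=2 f=9, (4,5) g=1 f=9]; closed=[(0,4), (1,4), (2,4), (3,4), (3,5)]

step 1: expand (0,4) (f=7, h=3) → closed; open now [(0,3) g=5 f=7, (1,3) g=4 f=7, (1,5) g=4 f=9, (2,3) g=3 f=7, (3,3) g=2 f=7, (3,6) g=1 f=9, (4,4) g=2 f=9, (4,5) g=1 f=9]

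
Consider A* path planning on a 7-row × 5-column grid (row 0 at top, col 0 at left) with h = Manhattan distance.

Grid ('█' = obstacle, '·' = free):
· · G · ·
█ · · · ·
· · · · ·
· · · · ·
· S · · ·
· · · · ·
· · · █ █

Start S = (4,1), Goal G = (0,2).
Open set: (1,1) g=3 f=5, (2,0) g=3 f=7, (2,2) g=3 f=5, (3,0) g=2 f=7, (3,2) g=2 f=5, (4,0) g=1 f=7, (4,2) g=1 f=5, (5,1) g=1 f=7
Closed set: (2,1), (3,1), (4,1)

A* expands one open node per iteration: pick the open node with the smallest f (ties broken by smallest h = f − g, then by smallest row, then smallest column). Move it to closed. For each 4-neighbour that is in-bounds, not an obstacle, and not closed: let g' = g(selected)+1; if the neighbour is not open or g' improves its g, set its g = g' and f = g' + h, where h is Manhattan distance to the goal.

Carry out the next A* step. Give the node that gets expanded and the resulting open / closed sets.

expanded=(1,1); open=[(0,1) g=4 f=5, (1,2) g=4 f=5, (2,0) g=3 f=7, (2,2) g=3 f=5, (3,0) g=2 f=7, (3,2) g=2 f=5, (4,0) g=1 f=7, (4,2) g=1 f=5, (5,1) g=1 f=7]; closed=[(1,1), (2,1), (3,1), (4,1)]

step 1: expand (1,1) (f=5, h=2) → closed; open now [(0,1) g=4 f=5, (1,2) g=4 f=5, (2,0) g=3 f=7, (2,2) g=3 f=5, (3,0) g=2 f=7, (3,2) g=2 f=5, (4,0) g=1 f=7, (4,2) g=1 f=5, (5,1) g=1 f=7]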